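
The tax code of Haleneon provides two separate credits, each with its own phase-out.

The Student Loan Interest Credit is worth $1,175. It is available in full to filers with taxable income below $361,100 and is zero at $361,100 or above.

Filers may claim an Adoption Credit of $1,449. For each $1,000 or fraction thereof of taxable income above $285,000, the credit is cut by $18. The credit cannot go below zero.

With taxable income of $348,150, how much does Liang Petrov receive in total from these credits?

$1,472

Student Loan Interest Credit: $348,150 is below the $361,100 cutoff, so the full $1,175 applies.
Adoption Credit: income exceeds $285,000 by $63,150, which is 64 full-or-partial $1,000 increments; reduction = 64 × $18 = $1,152, leaving $297.
Total: $1,175 + $297 = $1,472.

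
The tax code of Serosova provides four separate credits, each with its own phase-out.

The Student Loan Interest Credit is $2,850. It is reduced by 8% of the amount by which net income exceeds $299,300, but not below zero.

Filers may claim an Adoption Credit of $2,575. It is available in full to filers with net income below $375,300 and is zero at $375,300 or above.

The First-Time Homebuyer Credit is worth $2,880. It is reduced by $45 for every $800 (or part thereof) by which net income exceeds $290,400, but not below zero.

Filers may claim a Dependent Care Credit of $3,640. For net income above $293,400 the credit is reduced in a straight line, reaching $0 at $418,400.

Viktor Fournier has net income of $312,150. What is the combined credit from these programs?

$9,111

Student Loan Interest Credit: 8% of the $12,850 excess over $299,300 is $1,028; credit = $2,850 − $1,028 = $1,822.
Adoption Credit: $312,150 is below the $375,300 cutoff, so the full $2,575 applies.
First-Time Homebuyer Credit: income exceeds $290,400 by $21,750, which is 28 full-or-partial $800 increments; reduction = 28 × $45 = $1,260, leaving $1,620.
Dependent Care Credit: $312,150 is $18,750 into a $125,000 phase-out range, leaving 106,250/125,000 of the credit: $3,640 × 106,250/125,000 = $3,094.
Total: $1,822 + $2,575 + $1,620 + $3,094 = $9,111.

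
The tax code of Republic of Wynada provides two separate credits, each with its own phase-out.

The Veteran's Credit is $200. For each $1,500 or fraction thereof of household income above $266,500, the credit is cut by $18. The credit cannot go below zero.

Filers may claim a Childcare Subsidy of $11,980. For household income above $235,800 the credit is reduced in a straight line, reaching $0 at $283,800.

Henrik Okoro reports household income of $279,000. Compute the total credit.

$1,236

Veteran's Credit: income exceeds $266,500 by $12,500, which is 9 full-or-partial $1,500 increments; reduction = 9 × $18 = $162, leaving $38.
Childcare Subsidy: $279,000 is $43,200 into a $48,000 phase-out range, leaving 4,800/48,000 of the credit: $11,980 × 4,800/48,000 = $1,198.
Total: $38 + $1,198 = $1,236.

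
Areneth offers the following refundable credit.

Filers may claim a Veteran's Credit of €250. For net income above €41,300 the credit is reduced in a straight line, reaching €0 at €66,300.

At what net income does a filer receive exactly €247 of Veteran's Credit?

€41,600

€247 is 247/250 of the full €250, so 3/250 of the €25,000 range has been used: income = €41,300 + €25,000 × 3/250 = €41,600.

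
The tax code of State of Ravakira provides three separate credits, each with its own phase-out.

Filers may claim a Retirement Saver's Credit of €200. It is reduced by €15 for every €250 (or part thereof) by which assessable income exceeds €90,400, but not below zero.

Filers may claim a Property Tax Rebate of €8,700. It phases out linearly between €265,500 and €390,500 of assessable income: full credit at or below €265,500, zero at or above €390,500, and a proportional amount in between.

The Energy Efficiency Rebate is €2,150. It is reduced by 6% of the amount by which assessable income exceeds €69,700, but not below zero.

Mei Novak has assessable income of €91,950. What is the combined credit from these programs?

€9,610

Retirement Saver's Credit: income exceeds €90,400 by €1,550, which is 7 full-or-partial €250 increments; reduction = 7 × €15 = €105, leaving €95.
Property Tax Rebate: €91,950 is at or below the €265,500 threshold, so the full €8,700 applies.
Energy Efficiency Rebate: 6% of the €22,250 excess over €69,700 is €1,335; credit = €2,150 − €1,335 = €815.
Total: €95 + €8,700 + €815 = €9,610.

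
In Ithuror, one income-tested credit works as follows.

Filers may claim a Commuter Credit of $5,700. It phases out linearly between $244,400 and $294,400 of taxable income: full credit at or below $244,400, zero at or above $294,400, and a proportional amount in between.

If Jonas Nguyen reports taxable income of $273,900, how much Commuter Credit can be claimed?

$2,337

Commuter Credit: $273,900 is $29,500 into a $50,000 phase-out range, leaving 20,500/50,000 of the credit: $5,700 × 20,500/50,000 = $2,337.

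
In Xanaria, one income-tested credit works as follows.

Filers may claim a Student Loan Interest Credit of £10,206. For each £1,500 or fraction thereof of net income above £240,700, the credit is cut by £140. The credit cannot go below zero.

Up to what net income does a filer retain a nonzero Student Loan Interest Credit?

£348,700

After 72 increments the reduction is 72 × £140 = £10,080, leaving £126; one more increment wipes it out. Increment 72 ends at excess 72 × £1,500 = £108,000, so the highest qualifying income is £240,700 + £108,000 = £348,700.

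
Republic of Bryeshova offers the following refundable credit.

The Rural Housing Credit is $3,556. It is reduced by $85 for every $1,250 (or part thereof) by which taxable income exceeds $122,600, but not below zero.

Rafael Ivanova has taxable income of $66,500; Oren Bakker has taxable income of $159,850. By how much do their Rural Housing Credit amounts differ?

$2,550

Rafael ($66,500): Rural Housing Credit: $66,500 is at or below the $122,600 threshold, so the full $3,556 applies.
Oren ($159,850): Rural Housing Credit: income exceeds $122,600 by $37,250, which is 30 full-or-partial $1,250 increments; reduction = 30 × $85 = $2,550, leaving $1,006.
Difference: |$3,556 − $1,006| = $2,550.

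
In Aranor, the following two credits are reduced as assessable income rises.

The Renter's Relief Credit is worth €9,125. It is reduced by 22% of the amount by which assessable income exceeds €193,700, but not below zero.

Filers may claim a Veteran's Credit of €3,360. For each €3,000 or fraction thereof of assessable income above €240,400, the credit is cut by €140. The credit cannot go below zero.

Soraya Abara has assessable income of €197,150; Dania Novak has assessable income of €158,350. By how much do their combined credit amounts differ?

Soraya (€197,150): Renter's Relief Credit: 22% of the €3,450 excess over €193,700 is €759; credit = €9,125 − €759 = €8,366. Veteran's Credit: €197,150 is at or below the €240,400 threshold, so the full €3,360 applies. total €8,366 + €3,360 = €11,726
Dania (€158,350): Renter's Relief Credit: €158,350 is at or below the €193,700 threshold, so the full €9,125 applies. Veteran's Credit: €158,350 is at or below the €240,400 threshold, so the full €3,360 applies. total €9,125 + €3,360 = €12,485
Difference: |€11,726 − €12,485| = €759.

€759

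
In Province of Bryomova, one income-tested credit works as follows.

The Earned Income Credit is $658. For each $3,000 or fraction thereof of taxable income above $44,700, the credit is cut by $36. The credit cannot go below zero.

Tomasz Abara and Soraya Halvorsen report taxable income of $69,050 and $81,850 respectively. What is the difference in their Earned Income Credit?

$144

Tomasz ($69,050): Earned Income Credit: income exceeds $44,700 by $24,350, which is 9 full-or-partial $3,000 increments; reduction = 9 × $36 = $324, leaving $334.
Soraya ($81,850): Earned Income Credit: income exceeds $44,700 by $37,150, which is 13 full-or-partial $3,000 increments; reduction = 13 × $36 = $468, leaving $190.
Difference: |$334 − $190| = $144.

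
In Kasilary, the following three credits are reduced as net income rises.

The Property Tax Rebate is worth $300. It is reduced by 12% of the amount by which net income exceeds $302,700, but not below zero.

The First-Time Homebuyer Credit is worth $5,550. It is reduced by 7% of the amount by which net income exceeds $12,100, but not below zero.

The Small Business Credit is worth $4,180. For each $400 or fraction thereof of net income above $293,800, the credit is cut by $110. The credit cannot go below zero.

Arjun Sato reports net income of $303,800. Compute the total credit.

Property Tax Rebate: 12% of the $1,100 excess over $302,700 is $132; credit = $300 − $132 = $168.
First-Time Homebuyer Credit: 7% of the $291,700 excess over $12,100 is $20,419 ≥ base, so the credit is $0.
Small Business Credit: income exceeds $293,800 by $10,000, which is 25 full-or-partial $400 increments; reduction = 25 × $110 = $2,750, leaving $1,430.
Total: $168 + $0 + $1,430 = $1,598.

$1,598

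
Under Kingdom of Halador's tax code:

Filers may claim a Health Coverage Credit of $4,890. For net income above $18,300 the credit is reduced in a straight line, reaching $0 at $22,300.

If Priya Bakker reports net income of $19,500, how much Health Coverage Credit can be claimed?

$3,423

Health Coverage Credit: $19,500 is $1,200 into a $4,000 phase-out range, leaving 2,800/4,000 of the credit: $4,890 × 2,800/4,000 = $3,423.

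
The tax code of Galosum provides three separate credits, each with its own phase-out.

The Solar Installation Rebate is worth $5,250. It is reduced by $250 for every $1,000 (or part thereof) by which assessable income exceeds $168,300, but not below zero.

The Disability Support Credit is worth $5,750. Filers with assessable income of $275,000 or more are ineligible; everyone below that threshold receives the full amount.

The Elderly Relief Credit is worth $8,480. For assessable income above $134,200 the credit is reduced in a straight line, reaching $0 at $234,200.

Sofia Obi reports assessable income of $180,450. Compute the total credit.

$12,308

Solar Installation Rebate: income exceeds $168,300 by $12,150, which is 13 full-or-partial $1,000 increments; reduction = 13 × $250 = $3,250, leaving $2,000.
Disability Support Credit: $180,450 is below the $275,000 cutoff, so the full $5,750 applies.
Elderly Relief Credit: $180,450 is $46,250 into a $100,000 phase-out range, leaving 53,750/100,000 of the credit: $8,480 × 53,750/100,000 = $4,558.
Total: $2,000 + $5,750 + $4,558 = $12,308.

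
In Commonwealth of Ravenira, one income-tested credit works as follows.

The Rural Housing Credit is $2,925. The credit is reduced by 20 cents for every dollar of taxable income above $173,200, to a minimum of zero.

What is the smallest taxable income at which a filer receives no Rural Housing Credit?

$187,825

The credit falls by 20% of each dollar above $173,200, so it reaches zero when the excess is $2,925 / 20% = $14,625: income = $173,200 + $14,625 = $187,825.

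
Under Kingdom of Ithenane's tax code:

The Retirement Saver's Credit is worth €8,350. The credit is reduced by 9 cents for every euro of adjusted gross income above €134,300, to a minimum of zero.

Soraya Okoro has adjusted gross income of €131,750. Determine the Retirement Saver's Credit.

Retirement Saver's Credit: €131,750 is at or below the €134,300 threshold, so the full €8,350 applies.

€8,350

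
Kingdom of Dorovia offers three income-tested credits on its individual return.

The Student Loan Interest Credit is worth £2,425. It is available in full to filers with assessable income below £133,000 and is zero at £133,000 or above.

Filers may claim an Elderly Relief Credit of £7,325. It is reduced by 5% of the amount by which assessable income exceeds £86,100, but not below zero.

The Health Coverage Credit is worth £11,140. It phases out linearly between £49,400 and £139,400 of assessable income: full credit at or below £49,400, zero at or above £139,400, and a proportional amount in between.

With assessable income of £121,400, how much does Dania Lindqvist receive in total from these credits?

£10,213

Student Loan Interest Credit: £121,400 is below the £133,000 cutoff, so the full £2,425 applies.
Elderly Relief Credit: 5% of the £35,300 excess over £86,100 is £1,765; credit = £7,325 − £1,765 = £5,560.
Health Coverage Credit: £121,400 is £72,000 into a £90,000 phase-out range, leaving 18,000/90,000 of the credit: £11,140 × 18,000/90,000 = £2,228.
Total: £2,425 + £5,560 + £2,228 = £10,213.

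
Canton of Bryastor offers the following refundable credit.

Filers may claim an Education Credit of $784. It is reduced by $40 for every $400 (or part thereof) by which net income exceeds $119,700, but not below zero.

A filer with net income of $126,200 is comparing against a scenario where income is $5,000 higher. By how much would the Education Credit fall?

$104

At $126,200 — income exceeds $119,700 by $6,500, which is 17 full-or-partial $400 increments; reduction = 17 × $40 = $680, leaving $104.
At $131,200 — income exceeds $119,700 by $11,500 → 29 increments × $40 = $1,160 ≥ base, so the credit is $0.
Lost: $104 − $0 = $104.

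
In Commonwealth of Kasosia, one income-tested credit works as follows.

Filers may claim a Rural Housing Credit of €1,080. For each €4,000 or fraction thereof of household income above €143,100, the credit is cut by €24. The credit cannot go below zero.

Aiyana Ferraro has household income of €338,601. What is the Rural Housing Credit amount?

Rural Housing Credit: income exceeds €143,100 by €195,501 → 49 increments × €24 = €1,176 ≥ base, so the credit is €0.

€0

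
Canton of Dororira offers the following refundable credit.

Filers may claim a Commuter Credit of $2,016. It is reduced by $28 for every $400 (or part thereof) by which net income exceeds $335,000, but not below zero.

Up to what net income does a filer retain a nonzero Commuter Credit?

After 71 increments the reduction is 71 × $28 = $1,988, leaving $28; one more increment wipes it out. Increment 71 ends at excess 71 × $400 = $28,400, so the highest qualifying income is $335,000 + $28,400 = $363,400.

$363,400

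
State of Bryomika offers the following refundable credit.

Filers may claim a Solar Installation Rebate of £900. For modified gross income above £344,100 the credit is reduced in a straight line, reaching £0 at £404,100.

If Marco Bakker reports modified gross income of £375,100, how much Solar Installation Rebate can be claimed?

Solar Installation Rebate: £375,100 is £31,000 into a £60,000 phase-out range, leaving 29,000/60,000 of the credit: £900 × 29,000/60,000 = £435.

£435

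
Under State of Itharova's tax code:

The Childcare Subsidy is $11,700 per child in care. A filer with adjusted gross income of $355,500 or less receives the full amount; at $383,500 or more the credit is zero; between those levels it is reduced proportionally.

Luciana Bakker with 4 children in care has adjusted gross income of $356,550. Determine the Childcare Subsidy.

$45,045

Childcare Subsidy: base = 4 × $11,700 = $46,800. $356,550 is $1,050 into a $28,000 phase-out range, leaving 26,950/28,000 of the credit: $46,800 × 26,950/28,000 = $45,045.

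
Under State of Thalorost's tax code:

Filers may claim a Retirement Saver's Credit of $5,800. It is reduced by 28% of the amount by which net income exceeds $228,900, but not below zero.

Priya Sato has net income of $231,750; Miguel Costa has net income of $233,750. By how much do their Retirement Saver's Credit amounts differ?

Priya ($231,750): Retirement Saver's Credit: 28% of the $2,850 excess over $228,900 is $798; credit = $5,800 − $798 = $5,002.
Miguel ($233,750): Retirement Saver's Credit: 28% of the $4,850 excess over $228,900 is $1,358; credit = $5,800 − $1,358 = $4,442.
Difference: |$5,002 − $4,442| = $560.

$560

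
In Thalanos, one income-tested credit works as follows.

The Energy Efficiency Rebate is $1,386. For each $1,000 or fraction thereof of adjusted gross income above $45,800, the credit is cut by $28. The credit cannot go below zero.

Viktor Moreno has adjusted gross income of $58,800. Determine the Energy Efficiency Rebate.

$1,022

Energy Efficiency Rebate: income exceeds $45,800 by $13,000, which is 13 full-or-partial $1,000 increments; reduction = 13 × $28 = $364, leaving $1,022.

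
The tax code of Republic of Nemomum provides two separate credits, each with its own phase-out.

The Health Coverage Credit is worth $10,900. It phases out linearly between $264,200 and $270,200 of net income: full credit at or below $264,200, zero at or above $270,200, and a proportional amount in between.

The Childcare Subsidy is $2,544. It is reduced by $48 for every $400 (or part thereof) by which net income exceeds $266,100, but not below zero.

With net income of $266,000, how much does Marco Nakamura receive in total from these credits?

$10,174

Health Coverage Credit: $266,000 is $1,800 into a $6,000 phase-out range, leaving 4,200/6,000 of the credit: $10,900 × 4,200/6,000 = $7,630.
Childcare Subsidy: $266,000 is at or below the $266,100 threshold, so the full $2,544 applies.
Total: $7,630 + $2,544 = $10,174.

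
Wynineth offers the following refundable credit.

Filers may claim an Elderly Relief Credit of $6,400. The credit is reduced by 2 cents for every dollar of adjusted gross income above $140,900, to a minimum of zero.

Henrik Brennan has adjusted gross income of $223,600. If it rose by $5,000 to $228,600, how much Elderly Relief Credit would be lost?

$100

At $223,600 — 2% of the $82,700 excess over $140,900 is $1,654; credit = $6,400 − $1,654 = $4,746.
At $228,600 — 2% of the $87,700 excess over $140,900 is $1,754; credit = $6,400 − $1,754 = $4,646.
Lost: $4,746 − $4,646 = $100.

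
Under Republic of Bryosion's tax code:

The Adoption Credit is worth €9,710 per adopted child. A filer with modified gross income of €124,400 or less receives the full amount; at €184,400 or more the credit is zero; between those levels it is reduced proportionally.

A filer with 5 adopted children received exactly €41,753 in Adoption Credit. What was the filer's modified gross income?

Full credit = 5 × €9,710 = €48,550.
€41,753 is 41,753/48,550 of the full €48,550, so 6,797/48,550 of the €60,000 range has been used: income = €124,400 + €60,000 × 6,797/48,550 = €132,800.

€132,800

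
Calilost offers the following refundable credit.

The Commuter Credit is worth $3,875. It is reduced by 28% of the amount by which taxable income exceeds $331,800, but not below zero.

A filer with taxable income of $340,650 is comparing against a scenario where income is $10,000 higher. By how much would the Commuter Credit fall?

At $340,650 — 28% of the $8,850 excess over $331,800 is $2,478; credit = $3,875 − $2,478 = $1,397.
At $350,650 — 28% of the $18,850 excess over $331,800 is $5,278 ≥ base, so the credit is $0.
Lost: $1,397 − $0 = $1,397.

$1,397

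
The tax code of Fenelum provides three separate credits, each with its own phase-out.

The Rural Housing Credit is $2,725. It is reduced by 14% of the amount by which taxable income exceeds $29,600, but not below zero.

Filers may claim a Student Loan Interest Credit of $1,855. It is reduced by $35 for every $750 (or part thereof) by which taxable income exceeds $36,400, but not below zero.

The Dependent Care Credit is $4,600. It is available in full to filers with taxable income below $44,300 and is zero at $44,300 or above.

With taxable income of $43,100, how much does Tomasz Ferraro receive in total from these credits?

Rural Housing Credit: 14% of the $13,500 excess over $29,600 is $1,890; credit = $2,725 − $1,890 = $835.
Student Loan Interest Credit: income exceeds $36,400 by $6,700, which is 9 full-or-partial $750 increments; reduction = 9 × $35 = $315, leaving $1,540.
Dependent Care Credit: $43,100 is below the $44,300 cutoff, so the full $4,600 applies.
Total: $835 + $1,540 + $4,600 = $6,975.

$6,975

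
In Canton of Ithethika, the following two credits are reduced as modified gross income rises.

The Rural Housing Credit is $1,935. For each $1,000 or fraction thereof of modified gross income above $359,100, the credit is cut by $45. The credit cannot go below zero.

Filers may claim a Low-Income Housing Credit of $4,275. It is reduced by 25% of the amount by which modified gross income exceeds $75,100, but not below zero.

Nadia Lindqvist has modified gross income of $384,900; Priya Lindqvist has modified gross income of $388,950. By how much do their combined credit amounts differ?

$180

Nadia ($384,900): Rural Housing Credit: income exceeds $359,100 by $25,800, which is 26 full-or-partial $1,000 increments; reduction = 26 × $45 = $1,170, leaving $765. Low-Income Housing Credit: 25% of the $309,800 excess over $75,100 is $77,450 ≥ base, so the credit is $0. total $765 + $0 = $765
Priya ($388,950): Rural Housing Credit: income exceeds $359,100 by $29,850, which is 30 full-or-partial $1,000 increments; reduction = 30 × $45 = $1,350, leaving $585. Low-Income Housing Credit: 25% of the $313,850 excess over $75,100 is $78,462.50 ≥ base, so the credit is $0. total $585 + $0 = $585
Difference: |$765 − $585| = $180.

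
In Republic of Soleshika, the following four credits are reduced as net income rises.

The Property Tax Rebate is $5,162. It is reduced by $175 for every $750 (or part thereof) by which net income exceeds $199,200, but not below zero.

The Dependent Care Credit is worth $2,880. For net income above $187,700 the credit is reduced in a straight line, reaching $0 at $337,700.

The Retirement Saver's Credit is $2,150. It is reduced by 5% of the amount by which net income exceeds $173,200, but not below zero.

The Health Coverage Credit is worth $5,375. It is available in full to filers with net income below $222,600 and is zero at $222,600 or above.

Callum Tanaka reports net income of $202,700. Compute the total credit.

Property Tax Rebate: income exceeds $199,200 by $3,500, which is 5 full-or-partial $750 increments; reduction = 5 × $175 = $875, leaving $4,287.
Dependent Care Credit: $202,700 is $15,000 into a $150,000 phase-out range, leaving 135,000/150,000 of the credit: $2,880 × 135,000/150,000 = $2,592.
Retirement Saver's Credit: 5% of the $29,500 excess over $173,200 is $1,475; credit = $2,150 − $1,475 = $675.
Health Coverage Credit: $202,700 is below the $222,600 cutoff, so the full $5,375 applies.
Total: $4,287 + $2,592 + $675 + $5,375 = $12,929.

$12,929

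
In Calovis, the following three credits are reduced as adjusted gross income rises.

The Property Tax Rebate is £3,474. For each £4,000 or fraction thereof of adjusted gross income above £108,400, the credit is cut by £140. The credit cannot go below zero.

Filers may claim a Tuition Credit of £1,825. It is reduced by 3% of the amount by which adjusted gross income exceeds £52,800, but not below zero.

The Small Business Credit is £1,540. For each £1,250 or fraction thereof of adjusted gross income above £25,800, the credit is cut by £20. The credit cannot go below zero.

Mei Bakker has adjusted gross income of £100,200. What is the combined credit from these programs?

£4,217

Property Tax Rebate: £100,200 is at or below the £108,400 threshold, so the full £3,474 applies.
Tuition Credit: 3% of the £47,400 excess over £52,800 is £1,422; credit = £1,825 − £1,422 = £403.
Small Business Credit: income exceeds £25,800 by £74,400, which is 60 full-or-partial £1,250 increments; reduction = 60 × £20 = £1,200, leaving £340.
Total: £3,474 + £403 + £340 = £4,217.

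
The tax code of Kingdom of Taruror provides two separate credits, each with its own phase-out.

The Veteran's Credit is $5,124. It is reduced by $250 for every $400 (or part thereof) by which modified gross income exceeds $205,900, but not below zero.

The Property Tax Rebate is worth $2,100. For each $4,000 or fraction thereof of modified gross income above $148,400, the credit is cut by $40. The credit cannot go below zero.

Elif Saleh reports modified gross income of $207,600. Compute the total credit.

$5,374

Veteran's Credit: income exceeds $205,900 by $1,700, which is 5 full-or-partial $400 increments; reduction = 5 × $250 = $1,250, leaving $3,874.
Property Tax Rebate: income exceeds $148,400 by $59,200, which is 15 full-or-partial $4,000 increments; reduction = 15 × $40 = $600, leaving $1,500.
Total: $3,874 + $1,500 = $5,374.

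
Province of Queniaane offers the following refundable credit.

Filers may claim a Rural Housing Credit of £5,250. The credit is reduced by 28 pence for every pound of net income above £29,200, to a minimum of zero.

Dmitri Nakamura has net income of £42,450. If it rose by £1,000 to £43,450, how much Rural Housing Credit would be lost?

£280

At £42,450 — 28% of the £13,250 excess over £29,200 is £3,710; credit = £5,250 − £3,710 = £1,540.
At £43,450 — 28% of the £14,250 excess over £29,200 is £3,990; credit = £5,250 − £3,990 = £1,260.
Lost: £1,540 − £1,260 = £280.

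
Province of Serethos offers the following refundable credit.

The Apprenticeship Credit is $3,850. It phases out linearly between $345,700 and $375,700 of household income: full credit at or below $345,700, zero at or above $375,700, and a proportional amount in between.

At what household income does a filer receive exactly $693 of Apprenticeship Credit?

$370,300

$693 is 693/3,850 of the full $3,850, so 3,157/3,850 of the $30,000 range has been used: income = $345,700 + $30,000 × 3,157/3,850 = $370,300.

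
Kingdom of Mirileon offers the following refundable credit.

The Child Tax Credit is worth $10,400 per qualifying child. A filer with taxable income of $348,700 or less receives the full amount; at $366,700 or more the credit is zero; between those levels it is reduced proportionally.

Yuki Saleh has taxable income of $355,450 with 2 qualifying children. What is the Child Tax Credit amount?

Child Tax Credit: base = 2 × $10,400 = $20,800. $355,450 is $6,750 into a $18,000 phase-out range, leaving 11,250/18,000 of the credit: $20,800 × 11,250/18,000 = $13,000.

$13,000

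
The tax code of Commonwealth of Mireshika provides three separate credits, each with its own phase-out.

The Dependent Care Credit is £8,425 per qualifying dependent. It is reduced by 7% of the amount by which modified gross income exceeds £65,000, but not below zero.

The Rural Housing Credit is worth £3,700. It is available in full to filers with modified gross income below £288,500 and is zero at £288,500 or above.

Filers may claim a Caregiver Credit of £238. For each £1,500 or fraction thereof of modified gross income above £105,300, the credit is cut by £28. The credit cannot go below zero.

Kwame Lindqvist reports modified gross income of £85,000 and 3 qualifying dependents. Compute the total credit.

Dependent Care Credit: base = 3 × £8,425 = £25,275. 7% of the £20,000 excess over £65,000 is £1,400; credit = £25,275 − £1,400 = £23,875.
Rural Housing Credit: £85,000 is below the £288,500 cutoff, so the full £3,700 applies.
Caregiver Credit: £85,000 is at or below the £105,300 threshold, so the full £238 applies.
Total: £23,875 + £3,700 + £238 = £27,813.

£27,813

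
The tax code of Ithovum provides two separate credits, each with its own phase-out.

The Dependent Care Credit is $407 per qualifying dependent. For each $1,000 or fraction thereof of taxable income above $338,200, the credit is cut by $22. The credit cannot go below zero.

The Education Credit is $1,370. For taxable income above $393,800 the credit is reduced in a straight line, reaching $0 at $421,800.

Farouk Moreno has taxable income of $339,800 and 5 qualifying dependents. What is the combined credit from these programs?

$3,361

Dependent Care Credit: base = 5 × $407 = $2,035. income exceeds $338,200 by $1,600, which is 2 full-or-partial $1,000 increments; reduction = 2 × $22 = $44, leaving $1,991.
Education Credit: $339,800 is at or below the $393,800 threshold, so the full $1,370 applies.
Total: $1,991 + $1,370 = $3,361.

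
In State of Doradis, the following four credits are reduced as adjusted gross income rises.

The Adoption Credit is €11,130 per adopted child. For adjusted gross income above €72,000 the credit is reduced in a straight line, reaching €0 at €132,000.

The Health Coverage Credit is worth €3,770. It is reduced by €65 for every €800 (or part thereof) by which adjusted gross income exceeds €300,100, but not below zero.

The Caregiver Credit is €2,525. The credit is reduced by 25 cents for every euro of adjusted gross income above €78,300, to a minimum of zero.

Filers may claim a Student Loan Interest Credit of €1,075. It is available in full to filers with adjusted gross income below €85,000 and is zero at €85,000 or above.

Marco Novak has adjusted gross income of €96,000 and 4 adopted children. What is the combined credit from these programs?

€30,482

Adoption Credit: base = 4 × €11,130 = €44,520. €96,000 is €24,000 into a €60,000 phase-out range, leaving 36,000/60,000 of the credit: €44,520 × 36,000/60,000 = €26,712.
Health Coverage Credit: €96,000 is at or below the €300,100 threshold, so the full €3,770 applies.
Caregiver Credit: 25% of the €17,700 excess over €78,300 is €4,425 ≥ base, so the credit is €0.
Student Loan Interest Credit: €96,000 meets or exceeds the €85,000 cutoff, so the credit is €0.
Total: €26,712 + €3,770 + €0 + €0 = €30,482.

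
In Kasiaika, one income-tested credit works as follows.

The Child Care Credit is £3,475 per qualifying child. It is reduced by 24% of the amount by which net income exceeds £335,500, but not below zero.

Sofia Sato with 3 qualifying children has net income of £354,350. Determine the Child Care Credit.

Child Care Credit: base = 3 × £3,475 = £10,425. 24% of the £18,850 excess over £335,500 is £4,524; credit = £10,425 − £4,524 = £5,901.

£5,901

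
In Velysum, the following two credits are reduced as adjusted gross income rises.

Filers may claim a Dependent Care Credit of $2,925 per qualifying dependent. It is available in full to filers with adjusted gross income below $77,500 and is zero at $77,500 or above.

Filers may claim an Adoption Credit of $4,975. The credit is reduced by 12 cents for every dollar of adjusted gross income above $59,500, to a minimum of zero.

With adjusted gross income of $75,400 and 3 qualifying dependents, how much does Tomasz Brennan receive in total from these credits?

$11,842

Dependent Care Credit: base = 3 × $2,925 = $8,775. $75,400 is below the $77,500 cutoff, so the full $8,775 applies.
Adoption Credit: 12% of the $15,900 excess over $59,500 is $1,908; credit = $4,975 − $1,908 = $3,067.
Total: $8,775 + $3,067 = $11,842.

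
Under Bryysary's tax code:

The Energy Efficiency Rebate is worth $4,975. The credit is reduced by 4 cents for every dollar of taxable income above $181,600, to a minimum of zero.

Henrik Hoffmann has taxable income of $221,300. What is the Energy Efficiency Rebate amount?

$3,387

Energy Efficiency Rebate: 4% of the $39,700 excess over $181,600 is $1,588; credit = $4,975 − $1,588 = $3,387.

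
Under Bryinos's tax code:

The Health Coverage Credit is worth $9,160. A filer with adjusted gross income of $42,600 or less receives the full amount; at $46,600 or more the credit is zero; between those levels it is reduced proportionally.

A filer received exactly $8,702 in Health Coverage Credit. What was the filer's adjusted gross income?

$42,800

$8,702 is 8,702/9,160 of the full $9,160, so 458/9,160 of the $4,000 range has been used: income = $42,600 + $4,000 × 458/9,160 = $42,800.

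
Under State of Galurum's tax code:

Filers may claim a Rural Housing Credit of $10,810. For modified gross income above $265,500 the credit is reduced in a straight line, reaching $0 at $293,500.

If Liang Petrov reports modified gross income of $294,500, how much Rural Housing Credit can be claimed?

$0

Rural Housing Credit: $294,500 is at or above $293,500, so the credit is $0.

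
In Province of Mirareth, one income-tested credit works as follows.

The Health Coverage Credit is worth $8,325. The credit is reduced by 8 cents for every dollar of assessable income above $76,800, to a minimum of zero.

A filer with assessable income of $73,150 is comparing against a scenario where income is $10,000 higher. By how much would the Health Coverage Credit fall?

$508

At $73,150 — $73,150 is at or below the $76,800 threshold, so the full $8,325 applies.
At $83,150 — 8% of the $6,350 excess over $76,800 is $508; credit = $8,325 − $508 = $7,817.
Lost: $8,325 − $7,817 = $508.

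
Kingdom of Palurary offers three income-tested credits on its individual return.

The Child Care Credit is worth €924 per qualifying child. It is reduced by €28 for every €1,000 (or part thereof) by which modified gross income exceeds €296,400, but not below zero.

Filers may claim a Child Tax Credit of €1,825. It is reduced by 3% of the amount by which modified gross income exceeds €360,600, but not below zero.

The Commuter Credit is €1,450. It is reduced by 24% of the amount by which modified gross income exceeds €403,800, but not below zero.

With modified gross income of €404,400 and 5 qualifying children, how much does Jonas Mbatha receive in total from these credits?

€3,413

Child Care Credit: base = 5 × €924 = €4,620. income exceeds €296,400 by €108,000, which is 108 full-or-partial €1,000 increments; reduction = 108 × €28 = €3,024, leaving €1,596.
Child Tax Credit: 3% of the €43,800 excess over €360,600 is €1,314; credit = €1,825 − €1,314 = €511.
Commuter Credit: 24% of the €600 excess over €403,800 is €144; credit = €1,450 − €144 = €1,306.
Total: €1,596 + €511 + €1,306 = €3,413.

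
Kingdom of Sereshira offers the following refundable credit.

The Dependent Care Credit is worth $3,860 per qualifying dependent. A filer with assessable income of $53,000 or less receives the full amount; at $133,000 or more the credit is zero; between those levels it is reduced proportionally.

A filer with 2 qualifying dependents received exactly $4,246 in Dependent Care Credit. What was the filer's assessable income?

$89,000

Full credit = 2 × $3,860 = $7,720.
$4,246 is 4,246/7,720 of the full $7,720, so 3,474/7,720 of the $80,000 range has been used: income = $53,000 + $80,000 × 3,474/7,720 = $89,000.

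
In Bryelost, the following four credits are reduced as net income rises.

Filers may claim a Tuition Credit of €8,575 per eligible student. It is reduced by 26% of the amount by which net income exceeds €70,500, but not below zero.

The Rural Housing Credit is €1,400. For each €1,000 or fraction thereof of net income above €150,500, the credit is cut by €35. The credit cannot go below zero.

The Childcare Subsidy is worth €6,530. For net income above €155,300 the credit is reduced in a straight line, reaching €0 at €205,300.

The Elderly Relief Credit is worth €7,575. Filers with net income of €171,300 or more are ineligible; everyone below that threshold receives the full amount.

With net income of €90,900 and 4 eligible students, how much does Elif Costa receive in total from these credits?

Tuition Credit: base = 4 × €8,575 = €34,300. 26% of the €20,400 excess over €70,500 is €5,304; credit = €34,300 − €5,304 = €28,996.
Rural Housing Credit: €90,900 is at or below the €150,500 threshold, so the full €1,400 applies.
Childcare Subsidy: €90,900 is at or below the €155,300 threshold, so the full €6,530 applies.
Elderly Relief Credit: €90,900 is below the €171,300 cutoff, so the full €7,575 applies.
Total: €28,996 + €1,400 + €6,530 + €7,575 = €44,501.

€44,501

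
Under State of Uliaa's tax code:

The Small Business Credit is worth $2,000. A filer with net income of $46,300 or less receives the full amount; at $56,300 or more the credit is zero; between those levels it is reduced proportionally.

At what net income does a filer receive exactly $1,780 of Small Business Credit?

$47,400

$1,780 is 1,780/2,000 of the full $2,000, so 220/2,000 of the $10,000 range has been used: income = $46,300 + $10,000 × 220/2,000 = $47,400.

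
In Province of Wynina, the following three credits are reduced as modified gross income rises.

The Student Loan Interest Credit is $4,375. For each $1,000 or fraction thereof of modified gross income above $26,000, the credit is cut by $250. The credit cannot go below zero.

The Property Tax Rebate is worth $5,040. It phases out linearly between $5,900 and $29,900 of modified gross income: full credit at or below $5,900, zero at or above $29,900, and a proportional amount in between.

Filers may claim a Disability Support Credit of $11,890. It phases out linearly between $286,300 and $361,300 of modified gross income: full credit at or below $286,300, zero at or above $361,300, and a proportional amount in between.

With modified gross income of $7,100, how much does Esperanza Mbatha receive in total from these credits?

$21,053

Student Loan Interest Credit: $7,100 is at or below the $26,000 threshold, so the full $4,375 applies.
Property Tax Rebate: $7,100 is $1,200 into a $24,000 phase-out range, leaving 22,800/24,000 of the credit: $5,040 × 22,800/24,000 = $4,788.
Disability Support Credit: $7,100 is at or below the $286,300 threshold, so the full $11,890 applies.
Total: $4,375 + $4,788 + $11,890 = $21,053.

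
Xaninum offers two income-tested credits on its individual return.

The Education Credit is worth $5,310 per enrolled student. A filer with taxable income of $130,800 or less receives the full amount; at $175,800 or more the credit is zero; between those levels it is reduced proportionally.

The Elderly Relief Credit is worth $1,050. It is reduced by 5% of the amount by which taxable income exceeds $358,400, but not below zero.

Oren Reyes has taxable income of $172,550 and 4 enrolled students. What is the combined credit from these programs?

$2,584

Education Credit: base = 4 × $5,310 = $21,240. $172,550 is $41,750 into a $45,000 phase-out range, leaving 3,250/45,000 of the credit: $21,240 × 3,250/45,000 = $1,534.
Elderly Relief Credit: $172,550 is at or below the $358,400 threshold, so the full $1,050 applies.
Total: $1,534 + $1,050 = $2,584.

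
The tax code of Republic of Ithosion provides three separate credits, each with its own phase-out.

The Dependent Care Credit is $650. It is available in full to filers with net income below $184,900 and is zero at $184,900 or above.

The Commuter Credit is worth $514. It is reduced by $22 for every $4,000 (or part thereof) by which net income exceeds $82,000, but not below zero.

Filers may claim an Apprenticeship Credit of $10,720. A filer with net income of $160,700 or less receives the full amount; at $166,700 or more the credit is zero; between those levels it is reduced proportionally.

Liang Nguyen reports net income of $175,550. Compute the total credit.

$650

Dependent Care Credit: $175,550 is below the $184,900 cutoff, so the full $650 applies.
Commuter Credit: income exceeds $82,000 by $93,550 → 24 increments × $22 = $528 ≥ base, so the credit is $0.
Apprenticeship Credit: $175,550 is at or above $166,700, so the credit is $0.
Total: $650 + $0 + $0 = $650.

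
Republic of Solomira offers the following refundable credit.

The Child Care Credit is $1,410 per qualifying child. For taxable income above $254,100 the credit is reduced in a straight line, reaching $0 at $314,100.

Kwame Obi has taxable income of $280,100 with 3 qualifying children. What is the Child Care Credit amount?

Child Care Credit: base = 3 × $1,410 = $4,230. $280,100 is $26,000 into a $60,000 phase-out range, leaving 34,000/60,000 of the credit: $4,230 × 34,000/60,000 = $2,397.

$2,397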